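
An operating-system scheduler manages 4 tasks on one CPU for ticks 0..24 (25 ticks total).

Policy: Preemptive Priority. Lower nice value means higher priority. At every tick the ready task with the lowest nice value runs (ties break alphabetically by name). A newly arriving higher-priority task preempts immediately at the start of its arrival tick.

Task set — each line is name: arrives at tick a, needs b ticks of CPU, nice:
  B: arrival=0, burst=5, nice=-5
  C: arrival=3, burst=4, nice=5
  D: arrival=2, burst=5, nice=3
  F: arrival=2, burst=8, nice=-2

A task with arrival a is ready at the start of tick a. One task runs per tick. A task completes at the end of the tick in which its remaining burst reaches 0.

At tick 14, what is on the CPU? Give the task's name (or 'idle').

t=0: ready={B} → run B
t=1: ready={B} → run B
t=2: ready={B,D,F} → run B
t=3: ready={B,C,D,F} → run B
t=4: ready={B,C,D,F} → run B
t=5: ready={C,D,F} → run F
t=6: ready={C,D,F} → run F
t=7: ready={C,D,F} → run F
t=8: ready={C,D,F} → run F
t=9: ready={C,D,F} → run F
t=10: ready={C,D,F} → run F
t=11: ready={C,D,F} → run F
t=12: ready={C,D,F} → run F
t=13: ready={C,D} → run D
t=14: ready={C,D} → run D
t=15: ready={C,D} → run D
t=16: ready={C,D} → run D
t=17: ready={C,D} → run D
t=18: ready={C} → run C
t=19: ready={C} → run C
t=20: ready={C} → run C
t=21: ready={C} → run C
t=22: (idle)
t=23: (idle)
t=24: (idle)

running at tick 14 = D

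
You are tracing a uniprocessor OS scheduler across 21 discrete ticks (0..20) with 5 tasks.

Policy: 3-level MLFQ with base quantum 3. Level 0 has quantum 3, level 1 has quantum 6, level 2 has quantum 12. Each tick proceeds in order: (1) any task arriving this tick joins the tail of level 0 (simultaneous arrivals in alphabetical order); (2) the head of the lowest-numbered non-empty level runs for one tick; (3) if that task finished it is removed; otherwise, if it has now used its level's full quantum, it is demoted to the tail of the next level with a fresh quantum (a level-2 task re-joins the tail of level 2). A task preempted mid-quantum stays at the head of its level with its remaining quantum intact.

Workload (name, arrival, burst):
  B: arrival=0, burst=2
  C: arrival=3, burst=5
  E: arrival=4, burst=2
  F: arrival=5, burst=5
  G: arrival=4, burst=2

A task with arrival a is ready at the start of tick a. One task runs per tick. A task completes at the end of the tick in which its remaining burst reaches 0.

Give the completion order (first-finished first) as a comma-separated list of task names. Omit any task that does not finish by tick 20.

completion order = B, E, G, C, F

t=0: L0/L1/L2 = B/-/- → run B
t=1: L0/L1/L2 = B/-/- → run B
t=2: (idle)
t=3: L0/L1/L2 = C/-/- → run C
t=4: L0/L1/L2 = CEG/-/- → run C
t=5: L0/L1/L2 = CEGF/-/- → run C
t=6: L0/L1/L2 = EGF/C/- → run E
t=7: L0/L1/L2 = EGF/C/- → run E
t=8: L0/L1/L2 = GF/C/- → run G
t=9: L0/L1/L2 = GF/C/- → run G
t=10: L0/L1/L2 = F/C/- → run F
t=11: L0/L1/L2 = F/C/- → run F
t=12: L0/L1/L2 = F/C/- → run F
t=13: L0/L1/L2 = -/CF/- → run C
t=14: L0/L1/L2 = -/CF/- → run C
t=15: L0/L1/L2 = -/F/- → run F
t=16: L0/L1/L2 = -/F/- → run F
t=17: (idle)
t=18: (idle)
t=19: (idle)
t=20: (idle)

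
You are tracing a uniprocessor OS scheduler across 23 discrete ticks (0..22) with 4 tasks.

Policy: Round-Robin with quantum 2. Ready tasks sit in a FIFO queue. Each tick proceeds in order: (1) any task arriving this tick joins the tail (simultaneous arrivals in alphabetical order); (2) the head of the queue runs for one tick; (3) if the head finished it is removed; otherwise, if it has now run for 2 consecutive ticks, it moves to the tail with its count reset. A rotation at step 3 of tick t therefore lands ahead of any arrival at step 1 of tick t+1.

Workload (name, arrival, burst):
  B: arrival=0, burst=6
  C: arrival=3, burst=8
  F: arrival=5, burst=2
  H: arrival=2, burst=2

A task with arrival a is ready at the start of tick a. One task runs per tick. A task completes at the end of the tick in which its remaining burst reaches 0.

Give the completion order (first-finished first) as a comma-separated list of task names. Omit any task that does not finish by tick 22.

completion order = H, B, F, C

t=0: queue=[B] q_used=0 → run B
t=1: queue=[B] q_used=1 → run B
t=2: queue=[B,H] q_used=0 → run B
t=3: queue=[B,H,C] q_used=1 → run B
t=4: queue=[H,C,B] q_used=0 → run H
t=5: queue=[H,C,B,F] q_used=1 → run H
t=6: queue=[C,B,F] q_used=0 → run C
t=7: queue=[C,B,F] q_used=1 → run C
t=8: queue=[B,F,C] q_used=0 → run B
t=9: queue=[B,F,C] q_used=1 → run B
t=10: queue=[F,C] q_used=0 → run F
t=11: queue=[F,C] q_used=1 → run F
t=12: queue=[C] q_used=0 → run C
t=13: queue=[C] q_used=1 → run C
t=14: queue=[C] q_used=0 → run C
t=15: queue=[C] q_used=1 → run C
t=16: queue=[C] q_used=0 → run C
t=17: queue=[C] q_used=1 → run C
t=18: (idle)
t=19: (idle)
t=20: (idle)
t=21: (idle)
t=22: (idle)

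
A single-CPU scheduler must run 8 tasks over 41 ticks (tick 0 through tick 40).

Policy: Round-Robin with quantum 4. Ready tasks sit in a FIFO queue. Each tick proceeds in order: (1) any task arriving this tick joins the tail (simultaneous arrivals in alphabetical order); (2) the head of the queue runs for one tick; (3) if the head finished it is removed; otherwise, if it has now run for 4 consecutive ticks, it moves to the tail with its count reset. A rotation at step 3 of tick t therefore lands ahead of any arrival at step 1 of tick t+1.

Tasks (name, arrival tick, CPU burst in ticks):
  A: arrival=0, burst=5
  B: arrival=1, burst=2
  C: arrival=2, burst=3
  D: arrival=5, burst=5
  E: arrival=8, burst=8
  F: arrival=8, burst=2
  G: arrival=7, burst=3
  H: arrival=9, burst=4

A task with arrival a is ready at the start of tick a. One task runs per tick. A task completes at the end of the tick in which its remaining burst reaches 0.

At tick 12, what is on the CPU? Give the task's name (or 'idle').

running at tick 12 = D

t=0: queue=[A] q_used=0 → run A
t=1: queue=[A,B] q_used=1 → run A
t=2: queue=[A,B,C] q_used=2 → run A
t=3: queue=[A,B,C] q_used=3 → run A
t=4: queue=[B,C,A] q_used=0 → run B
t=5: queue=[B,C,A,D] q_used=1 → run B
t=6: queue=[C,A,D] q_used=0 → run C
t=7: queue=[C,A,D,G] q_used=1 → run C
t=8: queue=[C,A,D,G,E,F] q_used=2 → run C
t=9: queue=[A,D,G,E,F,H] q_used=0 → run A
t=10: queue=[D,G,E,F,H] q_used=0 → run D
t=11: queue=[D,G,E,F,H] q_used=1 → run D
t=12: queue=[D,G,E,F,H] q_used=2 → run D
t=13: queue=[D,G,E,F,H] q_used=3 → run D
t=14: queue=[G,E,F,H,D] q_used=0 → run G
t=15: queue=[G,E,F,H,D] q_used=1 → run G
t=16: queue=[G,E,F,H,D] q_used=2 → run G
t=17: queue=[E,F,H,D] q_used=0 → run E
t=18: queue=[E,F,H,D] q_used=1 → run E
t=19: queue=[E,F,H,D] q_used=2 → run E
t=20: queue=[E,F,H,D] q_used=3 → run E
t=21: queue=[F,H,D,E] q_used=0 → run F
t=22: queue=[F,H,D,E] q_used=1 → run F
t=23: queue=[H,D,E] q_used=0 → run H
t=24: queue=[H,D,E] q_used=1 → run H
t=25: queue=[H,D,E] q_used=2 → run H
t=26: queue=[H,D,E] q_used=3 → run H
t=27: queue=[D,E] q_used=0 → run D
t=28: queue=[E] q_used=0 → run E
t=29: queue=[E] q_used=1 → run E
t=30: queue=[E] q_used=2 → run E
t=31: queue=[E] q_used=3 → run E
t=32: (idle)
t=33: (idle)
t=34: (idle)
t=35: (idle)
t=36: (idle)
t=37: (idle)
t=38: (idle)
t=39: (idle)
t=40: (idle)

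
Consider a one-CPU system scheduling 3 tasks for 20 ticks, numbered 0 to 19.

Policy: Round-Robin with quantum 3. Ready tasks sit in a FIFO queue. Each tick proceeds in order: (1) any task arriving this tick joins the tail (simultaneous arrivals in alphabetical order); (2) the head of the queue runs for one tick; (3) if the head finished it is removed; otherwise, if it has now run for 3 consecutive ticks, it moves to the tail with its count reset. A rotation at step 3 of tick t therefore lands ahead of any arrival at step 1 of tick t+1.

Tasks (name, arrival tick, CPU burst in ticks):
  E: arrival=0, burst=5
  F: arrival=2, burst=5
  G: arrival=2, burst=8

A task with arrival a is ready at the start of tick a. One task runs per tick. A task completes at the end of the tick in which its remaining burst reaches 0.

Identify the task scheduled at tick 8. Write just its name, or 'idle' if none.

t=0: queue=[E] q_used=0 → run E
t=1: queue=[E] q_used=1 → run E
t=2: queue=[E,F,G] q_used=2 → run E
t=3: queue=[F,G,E] q_used=0 → run F
t=4: queue=[F,G,E] q_used=1 → run F
t=5: queue=[F,G,E] q_used=2 → run F
t=6: queue=[G,E,F] q_used=0 → run G
t=7: queue=[G,E,F] q_used=1 → run G
t=8: queue=[G,E,F] q_used=2 → run G
t=9: queue=[E,F,G] q_used=0 → run E
t=10: queue=[E,F,G] q_used=1 → run E
t=11: queue=[F,G] q_used=0 → run F
t=12: queue=[F,G] q_used=1 → run F
t=13: queue=[G] q_used=0 → run G
t=14: queue=[G] q_used=1 → run G
t=15: queue=[G] q_used=2 → run G
t=16: queue=[G] q_used=0 → run G
t=17: queue=[G] q_used=1 → run G
t=18: (idle)
t=19: (idle)

running at tick 8 = G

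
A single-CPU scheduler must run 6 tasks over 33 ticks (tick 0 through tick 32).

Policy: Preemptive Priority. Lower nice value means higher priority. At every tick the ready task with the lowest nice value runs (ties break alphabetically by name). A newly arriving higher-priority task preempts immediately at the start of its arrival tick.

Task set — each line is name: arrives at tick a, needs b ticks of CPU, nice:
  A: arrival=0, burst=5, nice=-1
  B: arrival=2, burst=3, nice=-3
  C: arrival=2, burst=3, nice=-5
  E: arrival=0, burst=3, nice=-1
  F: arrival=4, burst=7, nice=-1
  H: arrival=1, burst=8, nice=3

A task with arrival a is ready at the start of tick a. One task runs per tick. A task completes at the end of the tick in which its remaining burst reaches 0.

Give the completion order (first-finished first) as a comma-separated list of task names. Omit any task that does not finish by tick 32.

t=0: ready={A,E} → run A
t=1: ready={A,E,H} → run A
t=2: ready={A,B,C,E,H} → run C
t=3: ready={A,B,C,E,H} → run C
t=4: ready={A,B,C,E,F,H} → run C
t=5: ready={A,B,E,F,H} → run B
t=6: ready={A,B,E,F,H} → run B
t=7: ready={A,B,E,F,H} → run B
t=8: ready={A,E,F,H} → run A
t=9: ready={A,E,F,H} → run A
t=10: ready={A,E,F,H} → run A
t=11: ready={E,F,H} → run E
t=12: ready={E,F,H} → run E
t=13: ready={E,F,H} → run E
t=14: ready={F,H} → run F
t=15: ready={F,H} → run F
t=16: ready={F,H} → run F
t=17: ready={F,H} → run F
t=18: ready={F,H} → run F
t=19: ready={F,H} → run F
t=20: ready={F,H} → run F
t=21: ready={H} → run H
t=22: ready={H} → run H
t=23: ready={H} → run H
t=24: ready={H} → run H
t=25: ready={H} → run H
t=26: ready={H} → run H
t=27: ready={H} → run H
t=28: ready={H} → run H
t=29: (idle)
t=30: (idle)
t=31: (idle)
t=32: (idle)

completion order = C, B, A, E, F, H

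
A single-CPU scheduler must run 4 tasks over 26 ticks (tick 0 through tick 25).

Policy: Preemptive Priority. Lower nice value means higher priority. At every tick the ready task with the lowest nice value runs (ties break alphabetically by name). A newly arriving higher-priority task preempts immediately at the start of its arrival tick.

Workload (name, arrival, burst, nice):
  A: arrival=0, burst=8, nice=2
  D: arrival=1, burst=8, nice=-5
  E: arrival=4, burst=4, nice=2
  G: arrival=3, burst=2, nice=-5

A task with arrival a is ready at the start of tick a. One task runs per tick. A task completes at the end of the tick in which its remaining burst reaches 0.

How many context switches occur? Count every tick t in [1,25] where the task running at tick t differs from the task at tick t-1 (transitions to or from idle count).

context switches = 5

t=0: ready={A} → run A
t=1: ready={A,D} → run D
t=2: ready={A,D} → run D
t=3: ready={A,D,G} → run D
t=4: ready={A,D,E,G} → run D
t=5: ready={A,D,E,G} → run D
t=6: ready={A,D,E,G} → run D
t=7: ready={A,D,E,G} → run D
t=8: ready={A,D,E,G} → run D
t=9: ready={A,E,G} → run G
t=10: ready={A,E,G} → run G
t=11: ready={A,E} → run A
t=12: ready={A,E} → run A
t=13: ready={A,E} → run A
t=14: ready={A,E} → run A
t=15: ready={A,E} → run A
t=16: ready={A,E} → run A
t=17: ready={A,E} → run A
t=18: ready={E} → run E
t=19: ready={E} → run E
t=20: ready={E} → run E
t=21: ready={E} → run E
t=22: (idle)
t=23: (idle)
t=24: (idle)
t=25: (idle)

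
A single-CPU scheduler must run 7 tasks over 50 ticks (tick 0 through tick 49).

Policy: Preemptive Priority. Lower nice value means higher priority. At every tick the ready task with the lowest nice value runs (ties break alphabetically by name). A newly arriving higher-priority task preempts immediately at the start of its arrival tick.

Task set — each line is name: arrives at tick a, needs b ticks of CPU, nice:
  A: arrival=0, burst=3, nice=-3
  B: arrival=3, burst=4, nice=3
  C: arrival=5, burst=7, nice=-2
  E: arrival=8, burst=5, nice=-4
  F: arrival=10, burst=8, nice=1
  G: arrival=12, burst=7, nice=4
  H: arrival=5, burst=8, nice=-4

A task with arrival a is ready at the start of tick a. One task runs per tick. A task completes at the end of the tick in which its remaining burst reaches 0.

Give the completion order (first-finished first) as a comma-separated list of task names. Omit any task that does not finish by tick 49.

t=0: ready={A} → run A
t=1: ready={A} → run A
t=2: ready={A} → run A
t=3: ready={B} → run B
t=4: ready={B} → run B
t=5: ready={B,C,H} → run H
t=6: ready={B,C,H} → run H
t=7: ready={B,C,H} → run H
t=8: ready={B,C,E,H} → run E
t=9: ready={B,C,E,H} → run E
t=10: ready={B,C,E,F,H} → run E
t=11: ready={B,C,E,F,H} → run E
t=12: ready={B,C,E,F,G,H} → run E
t=13: ready={B,C,F,G,H} → run H
t=14: ready={B,C,F,G,H} → run H
t=15: ready={B,C,F,G,H} → run H
t=16: ready={B,C,F,G,H} → run H
t=17: ready={B,C,F,G,H} → run H
t=18: ready={B,C,F,G} → run C
t=19: ready={B,C,F,G} → run C
t=20: ready={B,C,F,G} → run C
t=21: ready={B,C,F,G} → run C
t=22: ready={B,C,F,G} → run C
t=23: ready={B,C,F,G} → run C
t=24: ready={B,C,F,G} → run C
t=25: ready={B,F,G} → run F
t=26: ready={B,F,G} → run F
t=27: ready={B,F,G} → run F
t=28: ready={B,F,G} → run F
t=29: ready={B,F,G} → run F
t=30: ready={B,F,G} → run F
t=31: ready={B,F,G} → run F
t=32: ready={B,F,G} → run F
t=33: ready={B,G} → run B
t=34: ready={B,G} → run B
t=35: ready={G} → run G
t=36: ready={G} → run G
t=37: ready={G} → run G
t=38: ready={G} → run G
t=39: ready={G} → run G
t=40: ready={G} → run G
t=41: ready={G} → run G
t=42: (idle)
t=43: (idle)
t=44: (idle)
t=45: (idle)
t=46: (idle)
t=47: (idle)
t=48: (idle)
t=49: (idle)

completion order = A, E, H, C, F, B, G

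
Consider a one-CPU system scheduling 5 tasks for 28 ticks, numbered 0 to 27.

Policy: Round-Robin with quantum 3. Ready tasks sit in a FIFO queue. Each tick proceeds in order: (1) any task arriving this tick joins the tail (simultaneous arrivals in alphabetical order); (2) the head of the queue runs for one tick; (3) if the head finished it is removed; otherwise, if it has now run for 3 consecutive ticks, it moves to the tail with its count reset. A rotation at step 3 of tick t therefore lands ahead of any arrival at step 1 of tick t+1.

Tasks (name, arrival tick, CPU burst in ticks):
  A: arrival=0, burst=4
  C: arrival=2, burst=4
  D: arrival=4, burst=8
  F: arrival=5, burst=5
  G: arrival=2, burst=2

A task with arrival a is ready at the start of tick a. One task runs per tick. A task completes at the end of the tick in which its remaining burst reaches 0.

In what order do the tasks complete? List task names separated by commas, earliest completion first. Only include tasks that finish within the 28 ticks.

t=0: queue=[A] q_used=0 → run A
t=1: queue=[A] q_used=1 → run A
t=2: queue=[A,C,G] q_used=2 → run A
t=3: queue=[C,G,A] q_used=0 → run C
t=4: queue=[C,G,A,D] q_used=1 → run C
t=5: queue=[C,G,A,D,F] q_used=2 → run C
t=6: queue=[G,A,D,F,C] q_used=0 → run G
t=7: queue=[G,A,D,F,C] q_used=1 → run G
t=8: queue=[A,D,F,C] q_used=0 → run A
t=9: queue=[D,F,C] q_used=0 → run D
t=10: queue=[D,F,C] q_used=1 → run D
t=11: queue=[D,F,C] q_used=2 → run D
t=12: queue=[F,C,D] q_used=0 → run F
t=13: queue=[F,C,D] q_used=1 → run F
t=14: queue=[F,C,D] q_used=2 → run F
t=15: queue=[C,D,F] q_used=0 → run C
t=16: queue=[D,F] q_used=0 → run D
t=17: queue=[D,F] q_used=1 → run D
t=18: queue=[D,F] q_used=2 → run D
t=19: queue=[F,D] q_used=0 → run F
t=20: queue=[F,D] q_used=1 → run F
t=21: queue=[D] q_used=0 → run D
t=22: queue=[D] q_used=1 → run D
t=23: (idle)
t=24: (idle)
t=25: (idle)
t=26: (idle)
t=27: (idle)

completion order = G, A, C, F, D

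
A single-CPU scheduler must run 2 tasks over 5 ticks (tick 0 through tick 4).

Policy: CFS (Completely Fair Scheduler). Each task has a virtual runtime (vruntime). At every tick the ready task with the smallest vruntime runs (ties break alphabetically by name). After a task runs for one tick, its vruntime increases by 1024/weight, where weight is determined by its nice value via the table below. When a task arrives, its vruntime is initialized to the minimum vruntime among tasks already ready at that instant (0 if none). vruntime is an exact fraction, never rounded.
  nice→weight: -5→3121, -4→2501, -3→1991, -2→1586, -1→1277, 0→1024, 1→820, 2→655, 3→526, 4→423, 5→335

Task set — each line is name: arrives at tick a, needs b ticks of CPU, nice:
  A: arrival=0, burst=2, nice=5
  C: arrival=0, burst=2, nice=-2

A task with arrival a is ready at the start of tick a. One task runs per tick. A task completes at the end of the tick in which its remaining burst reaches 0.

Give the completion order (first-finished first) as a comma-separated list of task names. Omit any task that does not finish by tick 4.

completion order = C, A

t=0: vr[A=0 C=0] → run A
t=1: vr[A=1024/335 C=0] → run C
t=2: vr[A=1024/335 C=512/793] → run C
t=3: vr[A=1024/335] → run A
t=4: (idle)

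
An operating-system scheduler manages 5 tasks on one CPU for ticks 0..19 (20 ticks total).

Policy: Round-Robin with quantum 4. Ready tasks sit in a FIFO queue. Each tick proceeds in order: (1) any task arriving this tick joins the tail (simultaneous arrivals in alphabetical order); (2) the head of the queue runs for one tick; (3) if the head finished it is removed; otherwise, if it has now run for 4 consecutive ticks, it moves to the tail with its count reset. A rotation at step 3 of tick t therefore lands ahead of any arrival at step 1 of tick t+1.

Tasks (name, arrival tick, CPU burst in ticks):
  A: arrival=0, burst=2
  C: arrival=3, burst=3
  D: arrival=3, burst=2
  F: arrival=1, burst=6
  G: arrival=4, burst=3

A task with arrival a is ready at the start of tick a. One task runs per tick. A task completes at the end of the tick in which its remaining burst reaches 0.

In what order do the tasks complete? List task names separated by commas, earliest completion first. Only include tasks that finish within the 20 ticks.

completion order = A, C, D, G, F

t=0: queue=[A] q_used=0 → run A
t=1: queue=[A,F] q_used=1 → run A
t=2: queue=[F] q_used=0 → run F
t=3: queue=[F,C,D] q_used=1 → run F
t=4: queue=[F,C,D,G] q_used=2 → run F
t=5: queue=[F,C,D,G] q_used=3 → run F
t=6: queue=[C,D,G,F] q_used=0 → run C
t=7: queue=[C,D,G,F] q_used=1 → run C
t=8: queue=[C,D,G,F] q_used=2 → run C
t=9: queue=[D,G,F] q_used=0 → run D
t=10: queue=[D,G,F] q_used=1 → run D
t=11: queue=[G,F] q_used=0 → run G
t=12: queue=[G,F] q_used=1 → run G
t=13: queue=[G,F] q_used=2 → run G
t=14: queue=[F] q_used=0 → run F
t=15: queue=[F] q_used=1 → run F
t=16: (idle)
t=17: (idle)
t=18: (idle)
t=19: (idle)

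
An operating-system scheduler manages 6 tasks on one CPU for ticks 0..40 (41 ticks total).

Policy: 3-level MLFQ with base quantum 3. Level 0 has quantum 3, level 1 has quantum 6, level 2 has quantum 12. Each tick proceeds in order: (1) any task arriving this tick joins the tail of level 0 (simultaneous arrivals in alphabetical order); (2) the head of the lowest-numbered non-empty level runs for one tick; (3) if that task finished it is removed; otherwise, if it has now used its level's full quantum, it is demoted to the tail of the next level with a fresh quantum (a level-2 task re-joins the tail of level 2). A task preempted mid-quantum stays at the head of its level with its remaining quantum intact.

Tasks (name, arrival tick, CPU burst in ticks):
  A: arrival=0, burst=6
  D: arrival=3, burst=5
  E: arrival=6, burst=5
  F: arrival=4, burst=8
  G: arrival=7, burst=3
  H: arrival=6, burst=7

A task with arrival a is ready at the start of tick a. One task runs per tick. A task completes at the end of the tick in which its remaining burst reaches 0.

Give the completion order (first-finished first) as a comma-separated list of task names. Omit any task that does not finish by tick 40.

t=0: L0/L1/L2 = A/-/- → run A
t=1: L0/L1/L2 = A/-/- → run A
t=2: L0/L1/L2 = A/-/- → run A
t=3: L0/L1/L2 = D/A/- → run D
t=4: L0/L1/L2 = DF/A/- → run D
t=5: L0/L1/L2 = DF/A/- → run D
t=6: L0/L1/L2 = FEH/AD/- → run F
t=7: L0/L1/L2 = FEHG/AD/- → run F
t=8: L0/L1/L2 = FEHG/AD/- → run F
t=9: L0/L1/L2 = EHG/ADF/- → run E
t=10: L0/L1/L2 = EHG/ADF/- → run E
t=11: L0/L1/L2 = EHG/ADF/- → run E
t=12: L0/L1/L2 = HG/ADFE/- → run H
t=13: L0/L1/L2 = HG/ADFE/- → run H
t=14: L0/L1/L2 = HG/ADFE/- → run H
t=15: L0/L1/L2 = G/ADFEH/- → run G
t=16: L0/L1/L2 = G/ADFEH/- → run G
t=17: L0/L1/L2 = G/ADFEH/- → run G
t=18: L0/L1/L2 = -/ADFEH/- → run A
t=19: L0/L1/L2 = -/ADFEH/- → run A
t=20: L0/L1/L2 = -/ADFEH/- → run A
t=21: L0/L1/L2 = -/DFEH/- → run D
t=22: L0/L1/L2 = -/DFEH/- → run D
t=23: L0/L1/L2 = -/FEH/- → run F
t=24: L0/L1/L2 = -/FEH/- → run F
t=25: L0/L1/L2 = -/FEH/- → run F
t=26: L0/L1/L2 = -/FEH/- → run F
t=27: L0/L1/L2 = -/FEH/- → run F
t=28: L0/L1/L2 = -/EH/- → run E
t=29: L0/L1/L2 = -/EH/- → run E
t=30: L0/L1/L2 = -/H/- → run H
t=31: L0/L1/L2 = -/H/- → run H
t=32: L0/L1/L2 = -/H/- → run H
t=33: L0/L1/L2 = -/H/- → run H
t=34: (idle)
t=35: (idle)
t=36: (idle)
t=37: (idle)
t=38: (idle)
t=39: (idle)
t=40: (idle)

completion order = G, A, D, F, E, H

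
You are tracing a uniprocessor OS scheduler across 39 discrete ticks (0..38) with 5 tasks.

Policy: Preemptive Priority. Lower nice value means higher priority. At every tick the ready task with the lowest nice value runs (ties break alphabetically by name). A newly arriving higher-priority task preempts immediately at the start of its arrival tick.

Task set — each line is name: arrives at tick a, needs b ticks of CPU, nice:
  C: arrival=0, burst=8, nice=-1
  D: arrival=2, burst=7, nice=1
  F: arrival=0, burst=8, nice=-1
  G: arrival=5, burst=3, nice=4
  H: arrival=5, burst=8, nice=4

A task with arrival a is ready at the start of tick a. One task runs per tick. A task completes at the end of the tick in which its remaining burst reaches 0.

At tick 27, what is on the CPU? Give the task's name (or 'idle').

t=0: ready={C,F} → run C
t=1: ready={C,F} → run C
t=2: ready={C,D,F} → run C
t=3: ready={C,D,F} → run C
t=4: ready={C,D,F} → run C
t=5: ready={C,D,F,G,H} → run C
t=6: ready={C,D,F,G,H} → run C
t=7: ready={C,D,F,G,H} → run C
t=8: ready={D,F,G,H} → run F
t=9: ready={D,F,G,H} → run F
t=10: ready={D,F,G,H} → run F
t=11: ready={D,F,G,H} → run F
t=12: ready={D,F,G,H} → run F
t=13: ready={D,F,G,H} → run F
t=14: ready={D,F,G,H} → run F
t=15: ready={D,F,G,H} → run F
t=16: ready={D,G,H} → run D
t=17: ready={D,G,H} → run D
t=18: ready={D,G,H} → run D
t=19: ready={D,G,H} → run D
t=20: ready={D,G,H} → run D
t=21: ready={D,G,H} → run D
t=22: ready={D,G,H} → run D
t=23: ready={G,H} → run G
t=24: ready={G,H} → run G
t=25: ready={G,H} → run G
t=26: ready={H} → run H
t=27: ready={H} → run H
t=28: ready={H} → run H
t=29: ready={H} → run H
t=30: ready={H} → run H
t=31: ready={H} → run H
t=32: ready={H} → run H
t=33: ready={H} → run H
t=34: (idle)
t=35: (idle)
t=36: (idle)
t=37: (idle)
t=38: (idle)

running at tick 27 = H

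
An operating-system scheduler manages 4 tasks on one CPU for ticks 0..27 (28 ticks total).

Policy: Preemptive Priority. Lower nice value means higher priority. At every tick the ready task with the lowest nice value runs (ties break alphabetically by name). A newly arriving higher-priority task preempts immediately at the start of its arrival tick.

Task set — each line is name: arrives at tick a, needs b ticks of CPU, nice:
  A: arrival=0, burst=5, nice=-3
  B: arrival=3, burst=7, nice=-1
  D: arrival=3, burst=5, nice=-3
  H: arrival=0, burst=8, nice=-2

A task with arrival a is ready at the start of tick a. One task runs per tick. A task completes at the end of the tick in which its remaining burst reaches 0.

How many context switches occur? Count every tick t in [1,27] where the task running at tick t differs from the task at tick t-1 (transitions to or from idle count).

t=0: ready={A,H} → run A
t=1: ready={A,H} → run A
t=2: ready={A,H} → run A
t=3: ready={A,B,D,H} → run A
t=4: ready={A,B,D,H} → run A
t=5: ready={B,D,H} → run D
t=6: ready={B,D,H} → run D
t=7: ready={B,D,H} → run D
t=8: ready={B,D,H} → run D
t=9: ready={B,D,H} → run D
t=10: ready={B,H} → run H
t=11: ready={B,H} → run H
t=12: ready={B,H} → run H
t=13: ready={B,H} → run H
t=14: ready={B,H} → run H
t=15: ready={B,H} → run H
t=16: ready={B,H} → run H
t=17: ready={B,H} → run H
t=18: ready={B} → run B
t=19: ready={B} → run B
t=20: ready={B} → run B
t=21: ready={B} → run B
t=22: ready={B} → run B
t=23: ready={B} → run B
t=24: ready={B} → run B
t=25: (idle)
t=26: (idle)
t=27: (idle)

context switches = 4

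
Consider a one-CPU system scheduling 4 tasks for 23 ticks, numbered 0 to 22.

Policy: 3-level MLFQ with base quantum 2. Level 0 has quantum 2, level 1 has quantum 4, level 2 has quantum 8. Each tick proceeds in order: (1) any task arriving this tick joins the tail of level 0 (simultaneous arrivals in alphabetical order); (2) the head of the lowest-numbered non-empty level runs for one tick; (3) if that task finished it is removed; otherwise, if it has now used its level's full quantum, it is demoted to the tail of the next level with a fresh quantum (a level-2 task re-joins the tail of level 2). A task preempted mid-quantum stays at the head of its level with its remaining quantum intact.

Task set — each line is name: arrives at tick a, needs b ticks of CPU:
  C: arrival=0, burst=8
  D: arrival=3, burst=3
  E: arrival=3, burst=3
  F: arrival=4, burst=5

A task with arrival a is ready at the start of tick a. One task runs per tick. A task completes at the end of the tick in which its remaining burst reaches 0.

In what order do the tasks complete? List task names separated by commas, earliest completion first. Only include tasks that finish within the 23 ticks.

completion order = D, E, F, C

t=0: L0/L1/L2 = C/-/- → run C
t=1: L0/L1/L2 = C/-/- → run C
t=2: L0/L1/L2 = -/C/- → run C
t=3: L0/L1/L2 = DE/C/- → run D
t=4: L0/L1/L2 = DEF/C/- → run D
t=5: L0/L1/L2 = EF/CD/- → run E
t=6: L0/L1/L2 = EF/CD/- → run E
t=7: L0/L1/L2 = F/CDE/- → run F
t=8: L0/L1/L2 = F/CDE/- → run F
t=9: L0/L1/L2 = -/CDEF/- → run C
t=10: L0/L1/L2 = -/CDEF/- → run C
t=11: L0/L1/L2 = -/CDEF/- → run C
t=12: L0/L1/L2 = -/DEF/C → run D
t=13: L0/L1/L2 = -/EF/C → run E
t=14: L0/L1/L2 = -/F/C → run F
t=15: L0/L1/L2 = -/F/C → run F
t=16: L0/L1/L2 = -/F/C → run F
t=17: L0/L1/L2 = -/-/C → run C
t=18: L0/L1/L2 = -/-/C → run C
t=19: (idle)
t=20: (idle)
t=21: (idle)
t=22: (idle)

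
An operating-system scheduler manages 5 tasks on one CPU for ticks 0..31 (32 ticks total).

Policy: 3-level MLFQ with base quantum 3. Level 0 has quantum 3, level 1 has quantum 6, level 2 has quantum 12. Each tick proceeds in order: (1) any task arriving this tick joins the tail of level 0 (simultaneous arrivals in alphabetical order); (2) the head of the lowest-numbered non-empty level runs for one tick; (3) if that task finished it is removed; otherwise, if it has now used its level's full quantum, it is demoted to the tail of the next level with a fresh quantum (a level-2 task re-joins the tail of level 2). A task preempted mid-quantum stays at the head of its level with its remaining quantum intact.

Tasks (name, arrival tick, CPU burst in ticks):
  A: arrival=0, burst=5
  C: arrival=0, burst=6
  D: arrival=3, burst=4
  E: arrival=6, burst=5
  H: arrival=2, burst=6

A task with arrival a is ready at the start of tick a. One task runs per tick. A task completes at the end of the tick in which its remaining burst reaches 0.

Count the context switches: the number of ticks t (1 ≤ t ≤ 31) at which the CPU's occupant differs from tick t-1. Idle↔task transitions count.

t=0: L0/L1/L2 = AC/-/- → run A
t=1: L0/L1/L2 = AC/-/- → run A
t=2: L0/L1/L2 = ACH/-/- → run A
t=3: L0/L1/L2 = CHD/A/- → run C
t=4: L0/L1/L2 = CHD/A/- → run C
t=5: L0/L1/L2 = CHD/A/- → run C
t=6: L0/L1/L2 = HDE/AC/- → run H
t=7: L0/L1/L2 = HDE/AC/- → run H
t=8: L0/L1/L2 = HDE/AC/- → run H
t=9: L0/L1/L2 = DE/ACH/- → run D
t=10: L0/L1/L2 = DE/ACH/- → run D
t=11: L0/L1/L2 = DE/ACH/- → run D
t=12: L0/L1/L2 = E/ACHD/- → run E
t=13: L0/L1/L2 = E/ACHD/- → run E
t=14: L0/L1/L2 = E/ACHD/- → run E
t=15: L0/L1/L2 = -/ACHDE/- → run A
t=16: L0/L1/L2 = -/ACHDE/- → run A
t=17: L0/L1/L2 = -/CHDE/- → run C
t=18: L0/L1/L2 = -/CHDE/- → run C
t=19: L0/L1/L2 = -/CHDE/- → run C
t=20: L0/L1/L2 = -/HDE/- → run H
t=21: L0/L1/L2 = -/HDE/- → run H
t=22: L0/L1/L2 = -/HDE/- → run H
t=23: L0/L1/L2 = -/DE/- → run D
t=24: L0/L1/L2 = -/E/- → run E
t=25: L0/L1/L2 = -/E/- → run E
t=26: (idle)
t=27: (idle)
t=28: (idle)
t=29: (idle)
t=30: (idle)
t=31: (idle)

context switches = 10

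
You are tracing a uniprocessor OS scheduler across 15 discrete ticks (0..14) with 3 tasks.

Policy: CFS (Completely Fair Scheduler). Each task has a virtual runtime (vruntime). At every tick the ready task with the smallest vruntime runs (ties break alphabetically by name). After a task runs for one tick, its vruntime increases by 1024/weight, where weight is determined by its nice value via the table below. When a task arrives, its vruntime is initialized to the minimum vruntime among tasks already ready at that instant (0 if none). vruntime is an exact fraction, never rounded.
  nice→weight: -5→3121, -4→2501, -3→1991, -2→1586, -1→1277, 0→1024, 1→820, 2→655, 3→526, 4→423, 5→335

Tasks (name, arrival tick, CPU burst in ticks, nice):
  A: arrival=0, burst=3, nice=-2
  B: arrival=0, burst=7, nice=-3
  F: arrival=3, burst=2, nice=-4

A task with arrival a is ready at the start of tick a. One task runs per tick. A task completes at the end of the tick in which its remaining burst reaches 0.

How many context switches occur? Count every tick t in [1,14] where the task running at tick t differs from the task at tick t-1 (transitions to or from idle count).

context switches = 8

t=0: vr[A=0 B=0] → run A
t=1: vr[A=512/793 B=0] → run B
t=2: vr[A=512/793 B=1024/1991] → run B
t=3: vr[A=512/793 B=2048/1991 F=512/793] → run A
t=4: vr[A=1024/793 B=2048/1991 F=512/793] → run F
t=5: vr[A=1024/793 B=2048/1991 F=34304/32513] → run B
t=6: vr[A=1024/793 B=3072/1991 F=34304/32513] → run F
t=7: vr[A=1024/793 B=3072/1991] → run A
t=8: vr[B=3072/1991] → run B
t=9: vr[B=4096/1991] → run B
t=10: vr[B=5120/1991] → run B
t=11: vr[B=6144/1991] → run B
t=12: (idle)
t=13: (idle)
t=14: (idle)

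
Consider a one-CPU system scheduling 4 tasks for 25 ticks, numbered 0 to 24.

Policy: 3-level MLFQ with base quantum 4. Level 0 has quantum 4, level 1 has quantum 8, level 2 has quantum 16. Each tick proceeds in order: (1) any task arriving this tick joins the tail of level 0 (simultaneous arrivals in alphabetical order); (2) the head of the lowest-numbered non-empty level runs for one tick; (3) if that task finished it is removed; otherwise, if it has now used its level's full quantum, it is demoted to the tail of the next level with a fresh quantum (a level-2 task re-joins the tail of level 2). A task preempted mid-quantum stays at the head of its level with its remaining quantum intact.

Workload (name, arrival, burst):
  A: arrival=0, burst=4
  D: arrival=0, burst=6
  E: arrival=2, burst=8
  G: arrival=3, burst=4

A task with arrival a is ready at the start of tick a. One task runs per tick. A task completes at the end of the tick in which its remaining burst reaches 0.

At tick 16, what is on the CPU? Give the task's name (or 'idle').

t=0: L0/L1/L2 = AD/-/- → run A
t=1: L0/L1/L2 = AD/-/- → run A
t=2: L0/L1/L2 = ADE/-/- → run A
t=3: L0/L1/L2 = ADEG/-/- → run A
t=4: L0/L1/L2 = DEG/-/- → run D
t=5: L0/L1/L2 = DEG/-/- → run D
t=6: L0/L1/L2 = DEG/-/- → run D
t=7: L0/L1/L2 = DEG/-/- → run D
t=8: L0/L1/L2 = EG/D/- → run E
t=9: L0/L1/L2 = EG/D/- → run E
t=10: L0/L1/L2 = EG/D/- → run E
t=11: L0/L1/L2 = EG/D/- → run E
t=12: L0/L1/L2 = G/DE/- → run G
t=13: L0/L1/L2 = G/DE/- → run G
t=14: L0/L1/L2 = G/DE/- → run G
t=15: L0/L1/L2 = G/DE/- → run G
t=16: L0/L1/L2 = -/DE/- → run D
t=17: L0/L1/L2 = -/DE/- → run D
t=18: L0/L1/L2 = -/E/- → run E
t=19: L0/L1/L2 = -/E/- → run E
t=20: L0/L1/L2 = -/E/- → run E
t=21: L0/L1/L2 = -/E/- → run E
t=22: (idle)
t=23: (idle)
t=24: (idle)

running at tick 16 = D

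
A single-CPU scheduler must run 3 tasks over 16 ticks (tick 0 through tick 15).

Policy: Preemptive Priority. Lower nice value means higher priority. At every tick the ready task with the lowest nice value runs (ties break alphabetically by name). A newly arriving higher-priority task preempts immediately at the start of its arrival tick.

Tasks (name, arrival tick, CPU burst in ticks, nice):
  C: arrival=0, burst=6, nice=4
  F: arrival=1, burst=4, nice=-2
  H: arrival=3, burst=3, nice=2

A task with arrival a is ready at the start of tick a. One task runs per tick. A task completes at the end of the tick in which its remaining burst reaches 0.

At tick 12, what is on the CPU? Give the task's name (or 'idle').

t=0: ready={C} → run C
t=1: ready={C,F} → run F
t=2: ready={C,F} → run F
t=3: ready={C,F,H} → run F
t=4: ready={C,F,H} → run F
t=5: ready={C,H} → run H
t=6: ready={C,H} → run H
t=7: ready={C,H} → run H
t=8: ready={C} → run C
t=9: ready={C} → run C
t=10: ready={C} → run C
t=11: ready={C} → run C
t=12: ready={C} → run C
t=13: (idle)
t=14: (idle)
t=15: (idle)

running at tick 12 = C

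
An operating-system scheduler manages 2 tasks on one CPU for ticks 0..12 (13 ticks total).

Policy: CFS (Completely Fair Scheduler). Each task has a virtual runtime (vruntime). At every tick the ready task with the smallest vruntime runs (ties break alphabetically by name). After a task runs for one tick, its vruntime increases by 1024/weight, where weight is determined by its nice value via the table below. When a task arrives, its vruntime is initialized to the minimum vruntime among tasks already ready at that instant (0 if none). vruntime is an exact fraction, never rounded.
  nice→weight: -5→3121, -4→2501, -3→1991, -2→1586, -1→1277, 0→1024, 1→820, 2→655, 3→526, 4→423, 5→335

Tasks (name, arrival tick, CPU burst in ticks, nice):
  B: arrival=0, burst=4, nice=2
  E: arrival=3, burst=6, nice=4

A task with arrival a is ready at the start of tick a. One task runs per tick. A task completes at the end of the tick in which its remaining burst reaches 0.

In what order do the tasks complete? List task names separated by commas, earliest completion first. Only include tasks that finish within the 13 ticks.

t=0: vr[B=0] → run B
t=1: vr[B=1024/655] → run B
t=2: vr[B=2048/655] → run B
t=3: vr[B=3072/655 E=3072/655] → run B
t=4: vr[E=3072/655] → run E
t=5: vr[E=1970176/277065] → run E
t=6: vr[E=2640896/277065] → run E
t=7: vr[E=1103872/92355] → run E
t=8: vr[E=3982336/277065] → run E
t=9: vr[E=4653056/277065] → run E
t=10: (idle)
t=11: (idle)
t=12: (idle)

completion order = B, E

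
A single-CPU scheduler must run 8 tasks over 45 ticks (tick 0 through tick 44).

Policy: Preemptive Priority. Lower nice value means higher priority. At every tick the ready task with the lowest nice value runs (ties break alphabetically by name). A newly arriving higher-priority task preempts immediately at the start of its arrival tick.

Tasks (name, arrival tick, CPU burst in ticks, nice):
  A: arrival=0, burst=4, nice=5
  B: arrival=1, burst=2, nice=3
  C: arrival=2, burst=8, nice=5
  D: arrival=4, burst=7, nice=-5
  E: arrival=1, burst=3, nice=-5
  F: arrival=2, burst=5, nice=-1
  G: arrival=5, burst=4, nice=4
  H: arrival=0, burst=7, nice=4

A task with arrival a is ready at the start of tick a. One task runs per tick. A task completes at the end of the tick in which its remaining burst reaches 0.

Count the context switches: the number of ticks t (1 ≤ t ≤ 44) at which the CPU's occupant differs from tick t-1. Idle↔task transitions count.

context switches = 9

t=0: ready={A,H} → run H
t=1: ready={A,B,E,H} → run E
t=2: ready={A,B,C,E,F,H} → run E
t=3: ready={A,B,C,E,F,H} → run E
t=4: ready={A,B,C,D,F,H} → run D
t=5: ready={A,B,C,D,F,G,H} → run D
t=6: ready={A,B,C,D,F,G,H} → run D
t=7: ready={A,B,C,D,F,G,H} → run D
t=8: ready={A,B,C,D,F,G,H} → run D
t=9: ready={A,B,C,D,F,G,H} → run D
t=10: ready={A,B,C,D,F,G,H} → run D
t=11: ready={A,B,C,F,G,H} → run F
t=12: ready={A,B,C,F,G,H} → run F
t=13: ready={A,B,C,F,G,H} → run F
t=14: ready={A,B,C,F,G,H} → run F
t=15: ready={A,B,C,F,G,H} → run F
t=16: ready={A,B,C,G,H} → run B
t=17: ready={A,B,C,G,H} → run B
t=18: ready={A,C,G,H} → run G
t=19: ready={A,C,G,H} → run G
t=20: ready={A,C,G,H} → run G
t=21: ready={A,C,G,H} → run G
t=22: ready={A,C,H} → run H
t=23: ready={A,C,H} → run H
t=24: ready={A,C,H} → run H
t=25: ready={A,C,H} → run H
t=26: ready={A,C,H} → run H
t=27: ready={A,C,H} → run H
t=28: ready={A,C} → run A
t=29: ready={A,C} → run A
t=30: ready={A,C} → run A
t=31: ready={A,C} → run A
t=32: ready={C} → run C
t=33: ready={C} → run C
t=34: ready={C} → run C
t=35: ready={C} → run C
t=36: ready={C} → run C
t=37: ready={C} → run C
t=38: ready={C} → run C
t=39: ready={C} → run C
t=40: (idle)
t=41: (idle)
t=42: (idle)
t=43: (idle)
t=44: (idle)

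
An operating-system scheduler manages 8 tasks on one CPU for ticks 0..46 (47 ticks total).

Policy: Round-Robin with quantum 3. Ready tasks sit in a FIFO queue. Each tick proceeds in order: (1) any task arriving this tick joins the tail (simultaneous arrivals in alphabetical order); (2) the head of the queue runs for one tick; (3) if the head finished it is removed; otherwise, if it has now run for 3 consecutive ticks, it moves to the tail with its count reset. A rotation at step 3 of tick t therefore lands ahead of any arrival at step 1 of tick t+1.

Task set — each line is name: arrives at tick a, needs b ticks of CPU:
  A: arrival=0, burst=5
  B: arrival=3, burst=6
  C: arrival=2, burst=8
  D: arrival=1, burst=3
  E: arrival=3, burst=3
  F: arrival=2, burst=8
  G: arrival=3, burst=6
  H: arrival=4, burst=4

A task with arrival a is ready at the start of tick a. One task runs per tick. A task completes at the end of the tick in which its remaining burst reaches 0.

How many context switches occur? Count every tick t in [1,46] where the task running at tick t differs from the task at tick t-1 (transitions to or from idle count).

context switches = 16

t=0: queue=[A] q_used=0 → run A
t=1: queue=[A,D] q_used=1 → run A
t=2: queue=[A,D,C,F] q_used=2 → run A
t=3: queue=[D,C,F,A,B,E,G] q_used=0 → run D
t=4: queue=[D,C,F,A,B,E,G,H] q_used=1 → run D
t=5: queue=[D,C,F,A,B,E,G,H] q_used=2 → run D
t=6: queue=[C,F,A,B,E,G,H] q_used=0 → run C
t=7: queue=[C,F,A,B,E,G,H] q_used=1 → run C
t=8: queue=[C,F,A,B,E,G,H] q_used=2 → run C
t=9: queue=[F,A,B,E,G,H,C] q_used=0 → run F
t=10: queue=[F,A,B,E,G,H,C] q_used=1 → run F
t=11: queue=[F,A,B,E,G,H,C] q_used=2 → run F
t=12: queue=[A,B,E,G,H,C,F] q_used=0 → run A
t=13: queue=[A,B,E,G,H,C,F] q_used=1 → run A
t=14: queue=[B,E,G,H,C,F] q_used=0 → run B
t=15: queue=[B,E,G,H,C,F] q_used=1 → run B
t=16: queue=[B,E,G,H,C,F] q_used=2 → run B
t=17: queue=[E,G,H,C,F,B] q_used=0 → run E
t=18: queue=[E,G,H,C,F,B] q_used=1 → run E
t=19: queue=[E,G,H,C,F,B] q_used=2 → run E
t=20: queue=[G,H,C,F,B] q_used=0 → run G
t=21: queue=[G,H,C,F,B] q_used=1 → run G
t=22: queue=[G,H,C,F,B] q_used=2 → run G
t=23: queue=[H,C,F,B,G] q_used=0 → run H
t=24: queue=[H,C,F,B,G] q_used=1 → run H
t=25: queue=[H,C,F,B,G] q_used=2 → run H
t=26: queue=[C,F,B,G,H] q_used=0 → run C
t=27: queue=[C,F,B,G,H] q_used=1 → run C
t=28: queue=[C,F,B,G,H] q_used=2 → run C
t=29: queue=[F,B,G,H,C] q_used=0 → run F
t=30: queue=[F,B,G,H,C] q_used=1 → run F
t=31: queue=[F,B,G,H,C] q_used=2 → run F
t=32: queue=[B,G,H,C,F] q_used=0 → run B
t=33: queue=[B,G,H,C,F] q_used=1 → run B
t=34: queue=[B,G,H,C,F] q_used=2 → run B
t=35: queue=[G,H,C,F] q_used=0 → run G
t=36: queue=[G,H,C,F] q_used=1 → run G
t=37: queue=[G,H,C,F] q_used=2 → run G
t=38: queue=[H,C,F] q_used=0 → run H
t=39: queue=[C,F] q_used=0 → run C
t=40: queue=[C,F] q_used=1 → run C
t=41: queue=[F] q_used=0 → run F
t=42: queue=[F] q_used=1 → run F
t=43: (idle)
t=44: (idle)
t=45: (idle)
t=46: (idle)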